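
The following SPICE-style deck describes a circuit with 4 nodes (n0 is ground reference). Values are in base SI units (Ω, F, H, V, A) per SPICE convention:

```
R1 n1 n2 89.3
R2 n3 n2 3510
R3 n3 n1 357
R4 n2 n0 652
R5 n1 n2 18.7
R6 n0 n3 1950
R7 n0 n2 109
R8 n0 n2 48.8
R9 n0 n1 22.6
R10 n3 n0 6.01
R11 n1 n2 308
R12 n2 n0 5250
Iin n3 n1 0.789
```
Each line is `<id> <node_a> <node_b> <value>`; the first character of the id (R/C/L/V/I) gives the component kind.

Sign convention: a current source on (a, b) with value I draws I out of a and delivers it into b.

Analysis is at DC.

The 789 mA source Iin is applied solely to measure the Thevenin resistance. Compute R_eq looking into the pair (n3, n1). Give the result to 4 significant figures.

R_eq = 19.95 Ω

Apply KCL at each of the 3 non-ground nodes and solve the resulting linear system.
Node n1: branches {R1, R3, R5, R9, R11, Iin} → V_1 = 11.30
Node n2: branches {R1, R2, R4, R5, R7, R8, R11, R12} → V_2 = 7.693
Node n3: branches {R2, R3, R6, R10, Iin} → V_3 = -4.442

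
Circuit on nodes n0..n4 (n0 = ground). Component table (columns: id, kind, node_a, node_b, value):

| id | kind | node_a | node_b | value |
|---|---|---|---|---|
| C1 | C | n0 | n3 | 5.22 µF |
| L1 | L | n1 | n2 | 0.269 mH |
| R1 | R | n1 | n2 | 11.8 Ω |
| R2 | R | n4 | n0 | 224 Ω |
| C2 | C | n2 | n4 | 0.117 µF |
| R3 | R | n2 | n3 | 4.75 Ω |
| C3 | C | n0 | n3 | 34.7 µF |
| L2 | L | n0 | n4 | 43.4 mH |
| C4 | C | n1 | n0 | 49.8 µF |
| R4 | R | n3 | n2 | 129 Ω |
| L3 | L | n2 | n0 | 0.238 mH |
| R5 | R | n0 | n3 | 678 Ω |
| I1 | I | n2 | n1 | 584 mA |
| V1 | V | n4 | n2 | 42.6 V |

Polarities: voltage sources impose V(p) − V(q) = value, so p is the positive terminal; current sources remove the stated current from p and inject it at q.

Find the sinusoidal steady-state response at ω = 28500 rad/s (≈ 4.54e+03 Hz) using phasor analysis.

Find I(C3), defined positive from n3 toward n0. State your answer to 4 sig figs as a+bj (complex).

-0.2528-0.2919j A

MNA unknowns: 4 node voltages V₁..V_4 plus 1 source current (V1)
C1: Y=0.000+0.1488j on G[0,3]
L1: Y=0.000-0.1304j on G[1,2]
R1: Y=0.08475+0.000j on G[1,2]
R2: Y=0.004464+0.000j on G[4,0]
C2: Y=0.000+0.003335j on G[2,4]
R3: Y=0.2105+0.000j on G[2,3]
C3: Y=0.000+0.9890j on G[0,3]
L2: Y=0.000-0.0008085j on G[0,4]
C4: Y=0.000+1.419j on G[1,0]
R4: Y=0.007752+0.000j on G[3,2]
L3: Y=0.000-0.1474j on G[2,0]
R5: Y=0.001475+0.000j on G[0,3]
I1: z[2]−=0.584, z[1]+=0.584
V1: row V4−V2=42.6, i_V1 at 4,2
solve → V1=0.09447-0.2101j, V2=-1.629-1.281j, V3=-0.2952+0.2556j, V4=40.97-1.281j
aux → i_V1=-0.1819-0.1032j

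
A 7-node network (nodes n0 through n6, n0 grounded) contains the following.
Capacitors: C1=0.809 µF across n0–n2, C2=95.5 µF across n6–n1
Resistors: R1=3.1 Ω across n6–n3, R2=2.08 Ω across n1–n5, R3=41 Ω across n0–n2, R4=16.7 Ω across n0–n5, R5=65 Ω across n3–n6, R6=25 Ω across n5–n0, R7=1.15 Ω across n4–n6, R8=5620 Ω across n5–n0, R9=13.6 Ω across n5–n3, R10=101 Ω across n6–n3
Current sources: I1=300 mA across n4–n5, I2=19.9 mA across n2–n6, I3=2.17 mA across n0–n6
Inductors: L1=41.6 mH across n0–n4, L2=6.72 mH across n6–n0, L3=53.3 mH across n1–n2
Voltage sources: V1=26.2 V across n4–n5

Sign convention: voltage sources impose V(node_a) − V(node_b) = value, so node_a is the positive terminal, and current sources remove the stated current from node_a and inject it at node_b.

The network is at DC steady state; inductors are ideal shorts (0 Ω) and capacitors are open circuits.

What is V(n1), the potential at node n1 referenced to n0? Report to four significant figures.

-24.97 V

Element admittances at DC:
  Y(C1) = 0.000 S between n0,n2
  Y(R1) = 0.3226 S between n6,n3
  I1: injects 0.3 A into n5 (from n4)
  L1: short n0↔n4 (DC inductor)
  Y(R2) = 0.4808 S between n1,n5
  Y(R3) = 0.02439 S between n0,n2
  Y(R4) = 0.05988 S between n0,n5
  I2: injects 0.0199 A into n6 (from n2)
  L2: short n6↔n0 (DC inductor)
  Y(R5) = 0.01538 S between n3,n6
  Y(R6) = 0.04000 S between n5,n0
  Y(R7) = 0.8696 S between n4,n6
  Y(R8) = 0.0001779 S between n5,n0
  I3: injects 0.00217 A into n6 (from n0)
  L3: short n1↔n2 (DC inductor)
  Y(R9) = 0.07353 S between n5,n3
  Y(C2) = 0.000 S between n6,n1
  Y(R10) = 0.009901 S between n6,n3
  V1: constraint V(n4)−V(n5) = 26.2
Assemble and solve the 10×10 MNA system:
  V(n1)=-24.97  V(n2)=-24.97  V(n3)=-4.572  V(n4)=0.000  V(n5)=-26.20  V(n6)=0.000
  i(L1)=-4.801  i(L2)=-1.568  i(L3)=-0.5892  i(V1)=-5.101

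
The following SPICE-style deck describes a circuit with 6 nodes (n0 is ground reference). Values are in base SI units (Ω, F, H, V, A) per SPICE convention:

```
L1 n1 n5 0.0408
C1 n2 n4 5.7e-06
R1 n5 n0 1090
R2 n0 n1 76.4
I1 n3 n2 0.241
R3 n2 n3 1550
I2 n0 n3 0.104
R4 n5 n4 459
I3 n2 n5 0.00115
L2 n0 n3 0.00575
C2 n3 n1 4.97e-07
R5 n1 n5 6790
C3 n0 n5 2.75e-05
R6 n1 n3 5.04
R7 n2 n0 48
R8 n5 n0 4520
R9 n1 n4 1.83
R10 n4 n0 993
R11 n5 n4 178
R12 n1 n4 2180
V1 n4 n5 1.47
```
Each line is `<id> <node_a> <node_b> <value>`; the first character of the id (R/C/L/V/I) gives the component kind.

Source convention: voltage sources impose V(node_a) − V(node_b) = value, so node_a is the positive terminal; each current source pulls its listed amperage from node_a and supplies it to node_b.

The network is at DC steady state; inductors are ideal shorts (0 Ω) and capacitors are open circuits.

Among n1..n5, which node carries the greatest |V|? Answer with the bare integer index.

2

Element admittances at DC:
  L1: short n1↔n5 (DC inductor)
  Y(C1) = 0.000 S between n2,n4
  Y(R1) = 0.0009174 S between n5,n0
  Y(R2) = 0.01309 S between n0,n1
  I1: injects 0.241 A into n2 (from n3)
  Y(R3) = 0.0006452 S between n2,n3
  I2: injects 0.104 A into n3 (from n0)
  Y(R4) = 0.002179 S between n5,n4
  I3: injects 0.00115 A into n5 (from n2)
  L2: short n0↔n3 (DC inductor)
  Y(C2) = 0.000 S between n3,n1
  Y(R5) = 0.0001473 S between n1,n5
  Y(C3) = 0.000 S between n0,n5
  Y(R6) = 0.1984 S between n1,n3
  Y(R7) = 0.02083 S between n2,n0
  Y(R8) = 0.0002212 S between n5,n0
  Y(R9) = 0.5464 S between n1,n4
  Y(R10) = 0.001007 S between n4,n0
  Y(R11) = 0.005618 S between n5,n4
  Y(R12) = 0.0004587 S between n1,n4
  V1: constraint V(n4)−V(n5) = 1.47
Assemble and solve the 8×8 MNA system:
  V(n1)=-0.001546  V(n2)=11.17  V(n3)=0.000  V(n4)=1.468  V(n5)=-0.001546
  i(L1)=0.8043  i(L2)=0.1301  i(V1)=-0.8169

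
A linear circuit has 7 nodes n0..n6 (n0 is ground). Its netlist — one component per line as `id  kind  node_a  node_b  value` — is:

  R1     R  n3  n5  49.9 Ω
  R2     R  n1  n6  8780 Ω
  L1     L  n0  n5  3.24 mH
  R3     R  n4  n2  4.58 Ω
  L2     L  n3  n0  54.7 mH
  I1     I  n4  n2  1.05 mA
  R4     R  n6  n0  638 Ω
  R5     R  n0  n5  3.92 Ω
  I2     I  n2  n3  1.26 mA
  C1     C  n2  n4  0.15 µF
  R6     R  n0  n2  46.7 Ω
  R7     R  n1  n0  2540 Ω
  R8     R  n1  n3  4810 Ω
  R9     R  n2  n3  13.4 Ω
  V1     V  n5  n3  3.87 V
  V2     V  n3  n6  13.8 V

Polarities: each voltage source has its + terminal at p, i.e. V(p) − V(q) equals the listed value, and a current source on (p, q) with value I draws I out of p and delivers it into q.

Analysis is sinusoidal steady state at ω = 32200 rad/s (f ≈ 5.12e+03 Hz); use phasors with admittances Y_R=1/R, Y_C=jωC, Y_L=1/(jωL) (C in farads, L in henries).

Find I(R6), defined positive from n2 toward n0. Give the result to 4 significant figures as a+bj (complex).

-0.05896+7.835e-05j A

Apply KCL at each of the 6 non-ground nodes and solve the resulting linear system.
Node n1: branches {R2, R7, R8} → V_1 = -3.783+0.002118j
Node n2: branches {R3, I1, I2, C1, R6, R9} → V_2 = -2.754+0.003659j
Node n3: branches {R1, L2, I2, R8, R9, V1, V2} → V_3 = -3.527+0.004709j
Node n4: branches {R3, I1, C1} → V_4 = -2.758+0.003765j
Node n5: branches {R1, L1, R5, V1} → V_5 = 0.3432+0.004709j
Node n6: branches {R2, R4, V2} → V_6 = -17.33+0.004709j
Source currents: i(V1)=-0.1652+0.002089j, i(V2)=-0.02870+7.675e-06j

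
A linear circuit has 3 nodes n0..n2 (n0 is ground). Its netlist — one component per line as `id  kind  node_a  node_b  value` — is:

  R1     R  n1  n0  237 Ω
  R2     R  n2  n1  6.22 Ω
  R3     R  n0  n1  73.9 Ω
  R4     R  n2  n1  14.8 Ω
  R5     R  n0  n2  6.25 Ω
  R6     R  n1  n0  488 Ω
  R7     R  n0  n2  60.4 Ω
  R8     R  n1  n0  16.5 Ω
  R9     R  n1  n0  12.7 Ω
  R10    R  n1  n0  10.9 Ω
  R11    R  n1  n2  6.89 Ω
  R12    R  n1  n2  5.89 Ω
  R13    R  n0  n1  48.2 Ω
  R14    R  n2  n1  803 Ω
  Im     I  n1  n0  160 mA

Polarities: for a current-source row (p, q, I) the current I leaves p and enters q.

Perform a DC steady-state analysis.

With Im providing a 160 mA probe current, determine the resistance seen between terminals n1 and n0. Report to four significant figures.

Apply KCL at each of the 2 non-ground nodes and solve the resulting linear system.
Node n1: branches {R1, R2, R3, R4, R6, R8, R9, R10, R11, R12, R13, R14, Im} → V_1 = -0.3951
Node n2: branches {R2, R4, R5, R7, R11, R12, R14} → V_2 = -0.2984

R_eq = 2.469 Ω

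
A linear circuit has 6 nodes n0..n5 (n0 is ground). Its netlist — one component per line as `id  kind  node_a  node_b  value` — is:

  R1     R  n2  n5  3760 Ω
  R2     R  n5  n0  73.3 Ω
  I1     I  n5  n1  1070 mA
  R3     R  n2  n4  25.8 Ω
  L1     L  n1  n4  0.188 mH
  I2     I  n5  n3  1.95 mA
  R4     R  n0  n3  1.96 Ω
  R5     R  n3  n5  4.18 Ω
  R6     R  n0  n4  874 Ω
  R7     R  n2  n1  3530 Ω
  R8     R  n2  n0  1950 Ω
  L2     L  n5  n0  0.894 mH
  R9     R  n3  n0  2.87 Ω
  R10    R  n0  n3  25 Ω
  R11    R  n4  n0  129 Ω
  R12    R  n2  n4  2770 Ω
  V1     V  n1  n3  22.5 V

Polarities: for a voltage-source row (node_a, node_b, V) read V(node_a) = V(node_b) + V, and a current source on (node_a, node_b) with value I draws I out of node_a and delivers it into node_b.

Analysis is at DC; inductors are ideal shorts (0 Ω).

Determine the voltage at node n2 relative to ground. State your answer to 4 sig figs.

Element admittances at DC:
  Y(R1) = 0.0002660 S between n2,n5
  Y(R2) = 0.01364 S between n5,n0
  I1: injects 1.07 A into n1 (from n5)
  Y(R3) = 0.03876 S between n2,n4
  L1: short n1↔n4 (DC inductor)
  I2: injects 0.00195 A into n3 (from n5)
  Y(R4) = 0.5102 S between n0,n3
  Y(R5) = 0.2392 S between n3,n5
  Y(R6) = 0.001144 S between n0,n4
  Y(R7) = 0.0002833 S between n2,n1
  Y(R8) = 0.0005128 S between n2,n0
  L2: short n5↔n0 (DC inductor)
  Y(R9) = 0.3484 S between n3,n0
  Y(R10) = 0.04000 S between n0,n3
  Y(R11) = 0.007752 S between n4,n0
  Y(R12) = 0.0003610 S between n2,n4
  V1: constraint V(n1)−V(n3) = 22.5
Assemble and solve the 8×8 MNA system:
  V(n1)=23.24  V(n2)=22.79  V(n3)=0.7447  V(n4)=23.24  V(n5)=0.000
  i(L1)=0.2244  i(L2)=-0.8877  i(V1)=0.8455

22.79 V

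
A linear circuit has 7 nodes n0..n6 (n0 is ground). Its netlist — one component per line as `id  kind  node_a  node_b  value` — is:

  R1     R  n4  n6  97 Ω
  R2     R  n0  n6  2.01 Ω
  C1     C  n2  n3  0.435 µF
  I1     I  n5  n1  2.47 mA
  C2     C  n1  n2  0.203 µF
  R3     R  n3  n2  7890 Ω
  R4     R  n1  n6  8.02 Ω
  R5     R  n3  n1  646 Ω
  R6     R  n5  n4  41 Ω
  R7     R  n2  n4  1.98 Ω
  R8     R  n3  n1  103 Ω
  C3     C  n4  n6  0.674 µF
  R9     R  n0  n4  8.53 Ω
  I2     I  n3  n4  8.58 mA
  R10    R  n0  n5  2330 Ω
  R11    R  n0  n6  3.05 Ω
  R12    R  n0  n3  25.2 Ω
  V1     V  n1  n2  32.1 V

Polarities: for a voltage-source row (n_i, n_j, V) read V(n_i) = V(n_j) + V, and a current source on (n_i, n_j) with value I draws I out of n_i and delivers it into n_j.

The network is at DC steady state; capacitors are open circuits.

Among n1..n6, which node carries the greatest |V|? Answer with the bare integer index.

2

Apply KCL at each of the 6 non-ground nodes and solve the resulting linear system.
Node n1: branches {I1, C2, R4, R5, R8, V1} → V_1 = 14.96
Node n2: branches {C1, C2, R3, R7, V1} → V_2 = -17.14
Node n3: branches {C1, R3, R5, R8, I2, R12} → V_3 = 3.087
Node n4: branches {R1, R6, R7, C3, R9, I2} → V_4 = -13.64
Node n5: branches {I1, R6, R10} → V_5 = -13.50
Node n6: branches {R1, R2, R4, C3, R11} → V_6 = 1.796
Source currents: i(V1)=-1.772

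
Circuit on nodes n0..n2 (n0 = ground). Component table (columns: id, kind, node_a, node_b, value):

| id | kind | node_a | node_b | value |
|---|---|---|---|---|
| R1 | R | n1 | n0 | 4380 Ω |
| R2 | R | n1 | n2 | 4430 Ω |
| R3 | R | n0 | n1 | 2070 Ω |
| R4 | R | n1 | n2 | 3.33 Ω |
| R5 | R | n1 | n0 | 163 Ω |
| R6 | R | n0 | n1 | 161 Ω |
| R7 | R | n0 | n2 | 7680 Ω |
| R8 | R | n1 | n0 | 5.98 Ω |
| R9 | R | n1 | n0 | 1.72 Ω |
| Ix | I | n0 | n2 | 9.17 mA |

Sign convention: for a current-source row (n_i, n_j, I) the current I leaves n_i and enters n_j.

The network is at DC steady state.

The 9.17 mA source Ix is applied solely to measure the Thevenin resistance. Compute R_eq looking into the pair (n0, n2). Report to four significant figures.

R_eq = 4.638 Ω

Apply KCL at each of the 2 non-ground nodes and solve the resulting linear system.
Node n1: branches {R1, R2, R3, R4, R5, R6, R8, R9} → V_1 = 0.01203
Node n2: branches {R2, R4, R7, Ix} → V_2 = 0.04253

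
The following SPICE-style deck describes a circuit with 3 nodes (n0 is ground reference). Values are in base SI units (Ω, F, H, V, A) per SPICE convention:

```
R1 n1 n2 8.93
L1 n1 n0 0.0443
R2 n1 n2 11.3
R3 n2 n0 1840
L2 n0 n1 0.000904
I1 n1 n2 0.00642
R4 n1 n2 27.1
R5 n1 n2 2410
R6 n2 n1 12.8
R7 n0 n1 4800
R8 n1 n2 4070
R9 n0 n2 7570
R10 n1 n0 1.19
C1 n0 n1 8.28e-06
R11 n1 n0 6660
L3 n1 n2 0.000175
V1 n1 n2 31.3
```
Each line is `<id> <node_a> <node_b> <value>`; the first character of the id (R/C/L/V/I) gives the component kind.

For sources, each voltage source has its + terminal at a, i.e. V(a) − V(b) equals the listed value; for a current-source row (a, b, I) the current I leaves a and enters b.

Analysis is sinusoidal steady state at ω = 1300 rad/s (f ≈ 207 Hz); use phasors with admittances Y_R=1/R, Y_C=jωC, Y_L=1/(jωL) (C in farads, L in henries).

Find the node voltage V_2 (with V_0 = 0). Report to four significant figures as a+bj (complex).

-31.29+0.01256j V

Apply KCL at each of the 2 non-ground nodes and solve the resulting linear system.
Node n1: branches {R1, L1, R2, L2, I1, R4, R5, R6, R7, R8, R10, C1, R11, L3, V1} → V_1 = 0.01233+0.01256j
Node n2: branches {R1, R2, R3, I1, R4, R5, R6, R8, R9, L3, V1} → V_2 = -31.29+0.01256j
Source currents: i(V1)=-9.923+137.6j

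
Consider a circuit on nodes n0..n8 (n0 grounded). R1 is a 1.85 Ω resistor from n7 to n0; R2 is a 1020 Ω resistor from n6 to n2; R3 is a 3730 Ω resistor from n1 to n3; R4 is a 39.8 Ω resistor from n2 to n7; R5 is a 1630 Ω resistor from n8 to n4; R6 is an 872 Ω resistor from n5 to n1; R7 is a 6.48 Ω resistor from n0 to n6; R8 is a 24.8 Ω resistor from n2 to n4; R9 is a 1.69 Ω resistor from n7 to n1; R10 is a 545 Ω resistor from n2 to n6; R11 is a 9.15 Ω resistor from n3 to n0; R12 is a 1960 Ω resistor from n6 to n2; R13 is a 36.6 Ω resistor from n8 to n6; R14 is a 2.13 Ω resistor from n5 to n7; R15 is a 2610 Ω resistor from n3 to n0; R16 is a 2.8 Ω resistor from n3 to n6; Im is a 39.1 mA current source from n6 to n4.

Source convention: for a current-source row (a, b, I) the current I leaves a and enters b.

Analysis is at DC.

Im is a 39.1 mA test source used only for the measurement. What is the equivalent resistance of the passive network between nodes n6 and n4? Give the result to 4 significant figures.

Apply KCL at each of the 8 non-ground nodes and solve the resulting linear system.
Node n1: branches {R3, R6, R9} → V_1 = 0.06027
Node n2: branches {R2, R4, R8, R10, R12} → V_2 = 1.360
Node n3: branches {R3, R11, R15, R16} → V_3 = -0.1047
Node n4: branches {R5, R8, Im} → V_4 = 2.294
Node n5: branches {R6, R14} → V_5 = 0.06034
Node n6: branches {R2, R7, R10, R12, R13, R16, Im} → V_6 = -0.1370
Node n7: branches {R1, R4, R9, R14} → V_7 = 0.06034
Node n8: branches {R5, R13} → V_8 = -0.08358

R_eq = 62.17 Ω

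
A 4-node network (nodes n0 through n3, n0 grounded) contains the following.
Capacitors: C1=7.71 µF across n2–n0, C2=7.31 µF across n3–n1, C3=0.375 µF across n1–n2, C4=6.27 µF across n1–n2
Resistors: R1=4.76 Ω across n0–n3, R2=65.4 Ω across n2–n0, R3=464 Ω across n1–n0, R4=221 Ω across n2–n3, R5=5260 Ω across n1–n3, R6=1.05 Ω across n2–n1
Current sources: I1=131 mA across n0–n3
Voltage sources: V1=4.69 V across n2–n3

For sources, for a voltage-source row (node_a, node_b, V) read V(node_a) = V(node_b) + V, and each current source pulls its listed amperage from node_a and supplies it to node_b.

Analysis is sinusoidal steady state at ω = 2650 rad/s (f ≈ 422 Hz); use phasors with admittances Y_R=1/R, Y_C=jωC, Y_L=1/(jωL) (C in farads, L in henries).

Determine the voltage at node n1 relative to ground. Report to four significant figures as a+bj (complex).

MNA unknowns: 3 node voltages V₁..V_3 plus 1 source current (V1)
C1: Y=0.000+0.02043j on G[2,0]
C2: Y=0.000+0.01937j on G[3,1]
R1: Y=0.2101+0.000j on G[0,3]
R2: Y=0.01529+0.000j on G[2,0]
I1: z[0]−=0.131, z[3]+=0.131
R3: Y=0.002155+0.000j on G[1,0]
C3: Y=0.000+0.0009938j on G[1,2]
C4: Y=0.000+0.01662j on G[1,2]
R4: Y=0.004525+0.000j on G[2,3]
R5: Y=0.0001901+0.000j on G[1,3]
R6: Y=0.9524+0.000j on G[2,1]
V1: row V2−V3=4.69, i_V1 at 2,3
solve → V1=4.852-0.5297j, V2=4.867-0.4362j, V3=0.1771-0.4362j
aux → i_V1=-0.1177-0.1822j

4.852-0.5297j V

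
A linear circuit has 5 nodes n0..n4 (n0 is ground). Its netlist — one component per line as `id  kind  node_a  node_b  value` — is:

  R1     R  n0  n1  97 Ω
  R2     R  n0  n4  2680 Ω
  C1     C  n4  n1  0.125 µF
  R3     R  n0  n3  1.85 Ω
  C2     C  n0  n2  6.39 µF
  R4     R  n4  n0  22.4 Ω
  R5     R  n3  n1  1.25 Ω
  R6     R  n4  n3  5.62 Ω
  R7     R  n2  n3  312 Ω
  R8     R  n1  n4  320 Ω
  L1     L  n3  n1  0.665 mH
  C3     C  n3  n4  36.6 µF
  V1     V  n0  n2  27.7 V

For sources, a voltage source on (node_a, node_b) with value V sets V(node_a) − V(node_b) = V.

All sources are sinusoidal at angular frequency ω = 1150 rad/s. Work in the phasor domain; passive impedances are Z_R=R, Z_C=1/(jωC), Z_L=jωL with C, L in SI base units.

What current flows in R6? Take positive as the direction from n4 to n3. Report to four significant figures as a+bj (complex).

0.005148-0.0009734j A

Element admittances at ω=1150 rad/s:
  Y(R1) = 0.01031+0.000j S between n0,n1
  Y(R2) = 0.0003731+0.000j S between n0,n4
  Y(C1) = 0.000+0.0001437j S between n4,n1
  Y(R3) = 0.5405+0.000j S between n0,n3
  Y(C2) = 0.000+0.007348j S between n0,n2
  Y(R4) = 0.04464+0.000j S between n4,n0
  Y(R5) = 0.8000+0.000j S between n3,n1
  Y(R6) = 0.1779+0.000j S between n4,n3
  Y(R7) = 0.003205+0.000j S between n2,n3
  Y(R8) = 0.003125+0.000j S between n1,n4
  Y(L1) = 0.000-1.308j S between n3,n1
  Y(C3) = 0.000+0.04209j S between n3,n4
  V1: constraint V(n0)−V(n2) = 27.7
Assemble and solve the 5×5 MNA system:
  V(n1)=-0.1498+0.001295j  V(n2)=-27.70+0.000j  V(n3)=-0.1504+0.0003956j  V(n4)=-0.1215-0.005075j
  i(V1)=-0.08830-0.2036j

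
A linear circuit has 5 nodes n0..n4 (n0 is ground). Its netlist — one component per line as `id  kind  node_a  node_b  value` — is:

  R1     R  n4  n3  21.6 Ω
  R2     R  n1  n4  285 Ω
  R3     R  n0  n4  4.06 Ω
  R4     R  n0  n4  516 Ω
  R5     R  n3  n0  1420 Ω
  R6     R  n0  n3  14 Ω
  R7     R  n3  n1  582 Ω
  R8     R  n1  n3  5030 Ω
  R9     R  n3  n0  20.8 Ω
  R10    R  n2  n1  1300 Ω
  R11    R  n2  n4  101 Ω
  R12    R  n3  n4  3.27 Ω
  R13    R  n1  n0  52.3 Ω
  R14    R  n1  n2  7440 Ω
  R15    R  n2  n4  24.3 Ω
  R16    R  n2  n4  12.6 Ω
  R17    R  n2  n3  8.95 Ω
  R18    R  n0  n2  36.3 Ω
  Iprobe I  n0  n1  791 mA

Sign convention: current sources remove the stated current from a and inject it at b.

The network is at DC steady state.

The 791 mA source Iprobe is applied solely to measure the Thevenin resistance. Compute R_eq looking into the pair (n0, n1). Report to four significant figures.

R_eq = 39.45 Ω

Apply KCL at each of the 4 non-ground nodes and solve the resulting linear system.
Node n1: branches {R2, R7, R8, R10, R13, R14, Iprobe} → V_1 = 31.20
Node n2: branches {R10, R11, R14, R15, R16, R17, R18} → V_2 = 0.5416
Node n3: branches {R1, R5, R6, R7, R8, R9, R12, R17} → V_3 = 0.4955
Node n4: branches {R1, R2, R3, R4, R11, R12, R15, R16} → V_4 = 0.4829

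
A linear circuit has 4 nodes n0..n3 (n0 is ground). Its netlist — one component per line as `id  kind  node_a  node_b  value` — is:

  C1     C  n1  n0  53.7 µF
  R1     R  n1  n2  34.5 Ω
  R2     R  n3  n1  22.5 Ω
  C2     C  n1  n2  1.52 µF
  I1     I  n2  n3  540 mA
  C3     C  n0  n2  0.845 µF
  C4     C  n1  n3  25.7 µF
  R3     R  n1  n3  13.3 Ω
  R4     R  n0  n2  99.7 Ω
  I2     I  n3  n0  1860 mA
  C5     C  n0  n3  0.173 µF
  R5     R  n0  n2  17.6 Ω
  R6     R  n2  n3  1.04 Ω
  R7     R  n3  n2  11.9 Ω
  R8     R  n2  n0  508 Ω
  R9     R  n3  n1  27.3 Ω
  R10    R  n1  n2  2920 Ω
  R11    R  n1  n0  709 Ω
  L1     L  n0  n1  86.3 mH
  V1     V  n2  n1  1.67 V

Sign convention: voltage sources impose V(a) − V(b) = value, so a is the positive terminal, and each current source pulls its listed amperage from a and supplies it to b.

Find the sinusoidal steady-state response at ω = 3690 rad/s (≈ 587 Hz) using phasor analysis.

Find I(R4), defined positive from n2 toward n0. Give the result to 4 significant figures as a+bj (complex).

-0.01480+0.08851j A

Element admittances at ω=3690 rad/s:
  Y(C1) = 0.000+0.1982j S between n1,n0
  Y(R1) = 0.02899+0.000j S between n1,n2
  Y(R2) = 0.04444+0.000j S between n3,n1
  Y(C2) = 0.000+0.005609j S between n1,n2
  I1: injects 0.54 A into n3 (from n2)
  Y(C3) = 0.000+0.003118j S between n0,n2
  Y(C4) = 0.000+0.09483j S between n1,n3
  Y(R3) = 0.07519+0.000j S between n1,n3
  Y(R4) = 0.01003+0.000j S between n0,n2
  I2: injects 1.86 A into n0 (from n3)
  Y(C5) = 0.000+0.0006384j S between n0,n3
  Y(R5) = 0.05682+0.000j S between n0,n2
  Y(R6) = 0.9615+0.000j S between n2,n3
  Y(R7) = 0.08403+0.000j S between n3,n2
  Y(R8) = 0.001969+0.000j S between n2,n0
  Y(R9) = 0.03663+0.000j S between n3,n1
  Y(R10) = 0.0003425+0.000j S between n1,n2
  Y(R11) = 0.001410+0.000j S between n1,n0
  Y(L1) = 0.000-0.003140j S between n0,n1
  V1: constraint V(n2)−V(n1) = 1.67
Assemble and solve the 4×4 MNA system:
  V(n1)=-3.145+8.825j  V(n2)=-1.475+8.825j  V(n3)=-2.788+8.798j
  i(V1)=-1.833-0.6400j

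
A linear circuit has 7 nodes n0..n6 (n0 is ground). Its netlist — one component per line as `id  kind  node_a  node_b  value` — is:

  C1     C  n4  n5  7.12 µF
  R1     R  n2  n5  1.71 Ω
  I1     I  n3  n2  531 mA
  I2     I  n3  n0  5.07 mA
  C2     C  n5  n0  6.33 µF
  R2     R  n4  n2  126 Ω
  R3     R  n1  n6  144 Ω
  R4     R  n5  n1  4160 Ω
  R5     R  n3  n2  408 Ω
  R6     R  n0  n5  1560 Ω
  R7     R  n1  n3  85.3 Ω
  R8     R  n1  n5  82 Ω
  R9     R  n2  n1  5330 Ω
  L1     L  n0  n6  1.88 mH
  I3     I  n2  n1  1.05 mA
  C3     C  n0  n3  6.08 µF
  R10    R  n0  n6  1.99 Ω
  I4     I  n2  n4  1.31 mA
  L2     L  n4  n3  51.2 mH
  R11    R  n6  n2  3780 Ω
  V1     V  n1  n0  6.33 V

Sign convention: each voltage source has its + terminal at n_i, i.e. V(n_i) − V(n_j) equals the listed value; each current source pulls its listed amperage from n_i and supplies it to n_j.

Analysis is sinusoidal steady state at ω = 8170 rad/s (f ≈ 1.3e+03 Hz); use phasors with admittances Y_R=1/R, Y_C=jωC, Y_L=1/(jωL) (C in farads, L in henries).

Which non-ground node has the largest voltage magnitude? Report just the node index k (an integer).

Apply KCL at each of the 6 non-ground nodes and solve the resulting linear system.
Node n1: branches {R3, R4, R7, R8, R9, I3, V1} → V_1 = 6.330+0.000j
Node n2: branches {R1, I1, R2, R5, R9, I3, I4, R11} → V_2 = 5.141-11.16j
Node n3: branches {I1, I2, R5, R7, C3, L2} → V_3 = -3.534+9.058j
Node n4: branches {C1, R2, I4, L2} → V_4 = 4.761-12.18j
Node n5: branches {C1, R1, C2, R4, R6, R8} → V_5 = 4.280-11.24j
Node n6: branches {R3, L1, R10, R11} → V_6 = 0.08821+0.005476j
Source currents: i(V1)=-0.1837-0.03559j

4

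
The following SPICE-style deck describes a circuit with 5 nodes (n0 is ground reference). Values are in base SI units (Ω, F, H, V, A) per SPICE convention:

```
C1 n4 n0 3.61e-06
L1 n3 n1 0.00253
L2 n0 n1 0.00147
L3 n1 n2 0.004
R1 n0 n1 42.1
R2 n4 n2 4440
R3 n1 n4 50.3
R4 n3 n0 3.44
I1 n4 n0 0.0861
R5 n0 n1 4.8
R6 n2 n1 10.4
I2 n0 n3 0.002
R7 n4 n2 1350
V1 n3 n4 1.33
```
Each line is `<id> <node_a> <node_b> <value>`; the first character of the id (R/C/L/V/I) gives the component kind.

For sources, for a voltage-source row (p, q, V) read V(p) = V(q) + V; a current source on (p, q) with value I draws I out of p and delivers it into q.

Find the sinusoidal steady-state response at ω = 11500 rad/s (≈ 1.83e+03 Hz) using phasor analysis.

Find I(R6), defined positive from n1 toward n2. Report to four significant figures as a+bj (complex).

Apply KCL at each of the 4 non-ground nodes and solve the resulting linear system.
Node n1: branches {L1, L2, L3, R1, R3, R5, R6} → V_1 = -0.09986+0.003807j
Node n2: branches {L3, R2, R6, R7} → V_2 = -0.1136+0.002601j
Node n3: branches {L1, R4, I2, V1} → V_3 = -0.1828+0.1927j
Node n4: branches {C1, R2, R3, I1, R7, V1} → V_4 = -1.513+0.1927j
Source currents: i(V1)=0.04866-0.05887j

0.001325+0.0001160j A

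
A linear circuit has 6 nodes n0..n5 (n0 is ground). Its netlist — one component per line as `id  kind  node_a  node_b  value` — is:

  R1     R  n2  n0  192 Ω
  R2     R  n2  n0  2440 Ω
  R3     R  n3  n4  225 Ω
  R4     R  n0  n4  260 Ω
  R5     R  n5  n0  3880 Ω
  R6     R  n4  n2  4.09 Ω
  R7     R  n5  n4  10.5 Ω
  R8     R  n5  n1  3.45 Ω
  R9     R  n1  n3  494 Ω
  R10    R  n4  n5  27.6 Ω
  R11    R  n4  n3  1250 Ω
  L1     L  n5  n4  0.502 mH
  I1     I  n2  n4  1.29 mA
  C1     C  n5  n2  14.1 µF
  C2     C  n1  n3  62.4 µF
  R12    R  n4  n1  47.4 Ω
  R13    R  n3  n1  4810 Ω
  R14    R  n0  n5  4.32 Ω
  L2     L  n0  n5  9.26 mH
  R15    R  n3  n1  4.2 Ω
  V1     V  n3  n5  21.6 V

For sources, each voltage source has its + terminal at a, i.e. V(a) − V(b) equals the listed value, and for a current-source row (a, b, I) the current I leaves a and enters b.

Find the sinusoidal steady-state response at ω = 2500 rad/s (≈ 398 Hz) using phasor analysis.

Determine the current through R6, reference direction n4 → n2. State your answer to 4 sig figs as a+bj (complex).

-0.01295+0.004385j A

Apply KCL at each of the 5 non-ground nodes and solve the resulting linear system.
Node n1: branches {R8, R9, C2, R12, R13, R15} → V_1 = 10.33+3.191j
Node n2: branches {R1, R2, R6, I1, C1} → V_2 = 0.06241+0.3975j
Node n3: branches {R3, R9, R11, C2, R13, R15, V1} → V_3 = 21.60-0.01628j
Node n4: branches {R3, R4, R6, R7, R10, R11, L1, I1, R12} → V_4 = 0.009461+0.4155j
Node n5: branches {R5, R7, R8, R10, L1, C1, R14, L2, V1} → V_5 = 0.001364-0.01628j
Source currents: i(V1)=-3.323-0.9859j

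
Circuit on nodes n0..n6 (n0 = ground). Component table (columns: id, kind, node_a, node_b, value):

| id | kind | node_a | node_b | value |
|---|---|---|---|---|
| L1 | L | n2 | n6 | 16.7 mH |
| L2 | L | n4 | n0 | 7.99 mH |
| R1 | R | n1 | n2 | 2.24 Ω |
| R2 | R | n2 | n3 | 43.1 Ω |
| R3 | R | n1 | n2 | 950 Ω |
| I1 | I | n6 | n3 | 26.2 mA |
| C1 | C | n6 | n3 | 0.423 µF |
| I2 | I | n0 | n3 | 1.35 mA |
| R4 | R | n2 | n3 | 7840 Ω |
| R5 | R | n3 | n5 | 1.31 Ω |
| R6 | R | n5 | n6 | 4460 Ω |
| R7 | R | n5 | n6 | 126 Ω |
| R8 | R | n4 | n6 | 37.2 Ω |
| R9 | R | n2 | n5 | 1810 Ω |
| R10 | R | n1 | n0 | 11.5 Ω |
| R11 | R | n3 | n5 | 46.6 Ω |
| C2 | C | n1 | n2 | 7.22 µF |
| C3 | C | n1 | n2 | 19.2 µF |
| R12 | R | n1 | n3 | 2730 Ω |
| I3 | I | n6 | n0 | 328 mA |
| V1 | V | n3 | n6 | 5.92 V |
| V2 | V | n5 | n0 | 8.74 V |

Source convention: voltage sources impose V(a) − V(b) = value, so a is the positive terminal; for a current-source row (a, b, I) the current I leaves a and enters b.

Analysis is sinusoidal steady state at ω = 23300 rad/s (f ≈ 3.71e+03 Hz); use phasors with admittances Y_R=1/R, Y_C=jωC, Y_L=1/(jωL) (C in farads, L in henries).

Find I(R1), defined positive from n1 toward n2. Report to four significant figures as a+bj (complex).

-0.05335+0.07098j A

Apply KCL at each of the 6 non-ground nodes and solve the resulting linear system.
Node n1: branches {R1, R3, R10, C2, C3, R12} → V_1 = 1.768+0.02767j
Node n2: branches {L1, R1, R2, R3, R4, R9, C2, C3} → V_2 = 1.887-0.1313j
Node n3: branches {R2, I1, C1, I2, R4, R5, R11, R12, V1} → V_3 = 8.197+0.01187j
Node n4: branches {L2, R8} → V_4 = 2.187+0.4489j
Node n5: branches {R5, R6, R7, R9, R11, V2} → V_5 = 8.740+0.000j
Node n6: branches {L1, I1, C1, R6, R7, R8, I3, V1} → V_6 = 2.277+0.01187j
Source currents: i(V1)=0.3042-0.07100j, i(V2)=-0.4828+0.009342j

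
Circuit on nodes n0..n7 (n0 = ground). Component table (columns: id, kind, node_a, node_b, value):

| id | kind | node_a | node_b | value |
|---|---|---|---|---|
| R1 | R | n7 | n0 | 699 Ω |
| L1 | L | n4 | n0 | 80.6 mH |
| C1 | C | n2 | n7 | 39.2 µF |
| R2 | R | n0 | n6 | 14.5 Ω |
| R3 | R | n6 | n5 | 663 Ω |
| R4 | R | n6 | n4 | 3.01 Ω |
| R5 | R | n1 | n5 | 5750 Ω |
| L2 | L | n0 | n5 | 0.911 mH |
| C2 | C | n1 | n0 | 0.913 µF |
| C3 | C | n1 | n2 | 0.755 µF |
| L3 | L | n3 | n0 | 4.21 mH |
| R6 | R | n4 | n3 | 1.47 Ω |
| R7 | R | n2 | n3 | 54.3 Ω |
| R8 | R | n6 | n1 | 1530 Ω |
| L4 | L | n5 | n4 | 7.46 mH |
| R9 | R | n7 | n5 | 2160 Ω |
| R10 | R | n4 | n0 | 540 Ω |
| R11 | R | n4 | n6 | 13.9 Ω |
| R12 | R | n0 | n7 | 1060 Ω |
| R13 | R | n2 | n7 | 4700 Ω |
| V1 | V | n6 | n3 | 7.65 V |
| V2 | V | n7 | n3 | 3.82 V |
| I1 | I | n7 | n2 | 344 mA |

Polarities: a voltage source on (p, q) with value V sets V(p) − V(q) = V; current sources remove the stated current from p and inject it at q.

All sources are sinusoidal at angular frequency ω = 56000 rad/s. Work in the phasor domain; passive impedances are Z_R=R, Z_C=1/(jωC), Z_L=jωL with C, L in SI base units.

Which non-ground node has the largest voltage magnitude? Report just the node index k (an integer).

3

Apply KCL at each of the 7 non-ground nodes and solve the resulting linear system.
Node n1: branches {R5, C2, C3, R8} → V_1 = -1.572+0.1608j
Node n2: branches {C1, C3, R7, R13, I1} → V_2 = -3.477+0.3886j
Node n3: branches {L3, R6, R7, V1, V2} → V_3 = -7.335+0.5174j
Node n4: branches {L1, R4, R6, L4, R10, R11} → V_4 = -4.477+0.5069j
Node n5: branches {R3, R5, L2, L4, R9} → V_5 = -0.5308+0.04212j
Node n6: branches {R2, R3, R4, R8, R11, V1} → V_6 = 0.3150+0.5174j
Node n7: branches {R1, C1, R9, R12, R13, V2, I1} → V_7 = -3.515+0.5174j
Source currents: i(V1)=-1.961-0.04087j, i(V2)=-0.05169+0.08149j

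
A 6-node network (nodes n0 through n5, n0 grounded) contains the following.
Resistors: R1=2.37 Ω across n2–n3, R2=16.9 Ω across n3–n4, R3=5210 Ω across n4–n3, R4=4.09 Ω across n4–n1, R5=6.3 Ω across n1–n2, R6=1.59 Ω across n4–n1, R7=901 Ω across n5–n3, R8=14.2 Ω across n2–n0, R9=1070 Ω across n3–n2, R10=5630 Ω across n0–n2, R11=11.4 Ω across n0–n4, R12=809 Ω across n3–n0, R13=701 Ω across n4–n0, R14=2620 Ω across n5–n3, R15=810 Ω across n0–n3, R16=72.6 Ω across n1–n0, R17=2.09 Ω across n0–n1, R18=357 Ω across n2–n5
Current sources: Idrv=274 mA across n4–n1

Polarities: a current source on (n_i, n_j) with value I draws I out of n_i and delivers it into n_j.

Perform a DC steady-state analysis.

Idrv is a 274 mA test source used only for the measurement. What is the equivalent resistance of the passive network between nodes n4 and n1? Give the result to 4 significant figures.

Apply KCL at each of the 5 non-ground nodes and solve the resulting linear system.
Node n1: branches {R4, R5, R6, R16, R17, Idrv} → V_1 = 0.04479
Node n2: branches {R1, R5, R8, R9, R10, R18} → V_2 = -0.01739
Node n3: branches {R1, R2, R3, R7, R9, R12, R14, R15} → V_3 = -0.04358
Node n4: branches {R2, R3, R4, R6, R11, R13, Idrv} → V_4 = -0.2324
Node n5: branches {R7, R14, R18} → V_5 = -0.02649

R_eq = 1.012 Ω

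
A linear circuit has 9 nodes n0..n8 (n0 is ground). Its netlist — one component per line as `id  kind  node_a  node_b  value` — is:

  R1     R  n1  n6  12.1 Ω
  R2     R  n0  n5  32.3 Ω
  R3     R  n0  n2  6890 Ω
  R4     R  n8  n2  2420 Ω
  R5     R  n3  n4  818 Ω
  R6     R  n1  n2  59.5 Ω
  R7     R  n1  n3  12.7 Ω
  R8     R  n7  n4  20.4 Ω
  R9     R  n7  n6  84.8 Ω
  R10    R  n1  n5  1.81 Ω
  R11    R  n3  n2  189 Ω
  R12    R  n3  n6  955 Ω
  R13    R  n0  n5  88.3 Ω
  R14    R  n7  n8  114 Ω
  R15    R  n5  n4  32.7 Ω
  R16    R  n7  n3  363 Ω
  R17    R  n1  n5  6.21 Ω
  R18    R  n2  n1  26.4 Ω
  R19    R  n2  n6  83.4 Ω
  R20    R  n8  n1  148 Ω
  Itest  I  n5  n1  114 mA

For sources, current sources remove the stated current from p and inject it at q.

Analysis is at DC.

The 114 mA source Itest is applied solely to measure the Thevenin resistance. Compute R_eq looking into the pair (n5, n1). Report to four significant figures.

R_eq = 1.383 Ω

Element admittances at DC:
  Y(R1) = 0.08264 S between n1,n6
  Y(R2) = 0.03096 S between n0,n5
  Y(R3) = 0.0001451 S between n0,n2
  Y(R4) = 0.0004132 S between n8,n2
  Y(R5) = 0.001222 S between n3,n4
  Y(R6) = 0.01681 S between n1,n2
  Y(R7) = 0.07874 S between n1,n3
  Y(R8) = 0.04902 S between n7,n4
  Y(R9) = 0.01179 S between n7,n6
  Y(R10) = 0.5525 S between n1,n5
  Y(R11) = 0.005291 S between n3,n2
  Y(R12) = 0.001047 S between n3,n6
  Y(R13) = 0.01133 S between n0,n5
  Y(R14) = 0.008772 S between n7,n8
  Y(R15) = 0.03058 S between n5,n4
  Y(R16) = 0.002755 S between n7,n3
  Y(R17) = 0.1610 S between n1,n5
  Y(R18) = 0.03788 S between n2,n1
  Y(R19) = 0.01199 S between n2,n6
  Y(R20) = 0.006757 S between n8,n1
  Itest: injects 0.114 A into n1 (from n5)
Assemble and solve the 8×8 MNA system:
  V(n1)=0.1571  V(n2)=0.1547  V(n3)=0.1529  V(n4)=0.04848  V(n5)=-0.0005311  V(n6)=0.1480  V(n7)=0.07646  V(n8)=0.1127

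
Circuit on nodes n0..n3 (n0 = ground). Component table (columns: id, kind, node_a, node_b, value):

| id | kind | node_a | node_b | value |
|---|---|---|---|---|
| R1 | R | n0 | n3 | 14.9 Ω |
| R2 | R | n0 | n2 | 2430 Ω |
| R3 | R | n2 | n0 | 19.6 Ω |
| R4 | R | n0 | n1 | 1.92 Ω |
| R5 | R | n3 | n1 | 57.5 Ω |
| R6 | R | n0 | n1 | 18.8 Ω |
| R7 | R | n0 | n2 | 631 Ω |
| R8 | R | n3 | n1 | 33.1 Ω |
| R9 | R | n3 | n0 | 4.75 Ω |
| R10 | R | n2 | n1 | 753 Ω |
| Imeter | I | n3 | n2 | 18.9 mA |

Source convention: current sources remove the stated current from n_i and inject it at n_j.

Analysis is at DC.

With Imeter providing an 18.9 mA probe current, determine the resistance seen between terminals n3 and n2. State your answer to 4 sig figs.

MNA unknowns: 3 node voltages V₁..V_3
R1: Y=0.06711 on G[0,3]
R2: Y=0.0004115 on G[0,2]
R3: Y=0.05102 on G[2,0]
R4: Y=0.5208 on G[0,1]
R5: Y=0.01739 on G[3,1]
R6: Y=0.05319 on G[0,1]
R7: Y=0.001585 on G[0,2]
R8: Y=0.03021 on G[3,1]
R9: Y=0.2105 on G[3,0]
R10: Y=0.001328 on G[2,1]
Imeter: z[3]−=0.0189, z[2]+=0.0189
solve → V1=-0.003741, V2=0.3477, V3=-0.05866

R_eq = 21.50 Ω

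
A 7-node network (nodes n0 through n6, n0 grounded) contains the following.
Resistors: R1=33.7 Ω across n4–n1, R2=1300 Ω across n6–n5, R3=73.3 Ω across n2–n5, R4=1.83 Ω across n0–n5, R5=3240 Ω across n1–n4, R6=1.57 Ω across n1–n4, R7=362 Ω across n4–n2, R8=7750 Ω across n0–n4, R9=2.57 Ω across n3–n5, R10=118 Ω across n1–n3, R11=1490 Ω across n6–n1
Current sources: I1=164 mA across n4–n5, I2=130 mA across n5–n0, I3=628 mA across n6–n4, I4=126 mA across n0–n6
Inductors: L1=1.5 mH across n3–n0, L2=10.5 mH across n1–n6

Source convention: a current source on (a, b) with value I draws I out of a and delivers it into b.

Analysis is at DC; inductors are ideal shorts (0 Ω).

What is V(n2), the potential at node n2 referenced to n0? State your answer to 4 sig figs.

Element admittances at DC:
  Y(R1) = 0.02967 S between n4,n1
  I1: injects 0.164 A into n5 (from n4)
  L1: short n3↔n0 (DC inductor)
  I2: injects 0.13 A into n0 (from n5)
  L2: short n1↔n6 (DC inductor)
  Y(R2) = 0.0007692 S between n6,n5
  I3: injects 0.628 A into n4 (from n6)
  Y(R3) = 0.01364 S between n2,n5
  Y(R4) = 0.5464 S between n0,n5
  Y(R5) = 0.0003086 S between n1,n4
  Y(R6) = 0.6369 S between n1,n4
  Y(R7) = 0.002762 S between n4,n2
  Y(R8) = 0.0001290 S between n0,n4
  Y(R9) = 0.3891 S between n3,n5
  Y(R10) = 0.008475 S between n1,n3
  Y(R11) = 0.0006711 S between n6,n1
  I4: injects 0.126 A into n6 (from n0)
Assemble and solve the 8×8 MNA system:
  V(n1)=-3.396  V(n2)=-0.4307  V(n3)=0.000  V(n4)=-2.690  V(n5)=0.02686  V(n6)=-3.396
  i(L1)=-0.01833  i(L2)=0.4994

-0.4307 V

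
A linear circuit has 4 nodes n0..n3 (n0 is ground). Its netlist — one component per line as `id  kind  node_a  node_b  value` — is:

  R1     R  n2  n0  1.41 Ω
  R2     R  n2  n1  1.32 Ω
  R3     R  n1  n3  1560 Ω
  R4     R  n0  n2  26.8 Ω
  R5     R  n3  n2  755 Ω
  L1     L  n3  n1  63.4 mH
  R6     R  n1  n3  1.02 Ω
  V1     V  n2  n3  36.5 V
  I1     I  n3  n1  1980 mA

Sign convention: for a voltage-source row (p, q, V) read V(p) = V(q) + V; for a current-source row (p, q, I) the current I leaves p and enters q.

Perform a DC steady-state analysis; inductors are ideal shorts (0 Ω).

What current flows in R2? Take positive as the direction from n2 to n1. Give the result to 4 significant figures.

Apply KCL at each of the 3 non-ground nodes and solve the resulting linear system.
Node n1: branches {R2, R3, L1, R6, I1} → V_1 = -36.50
Node n2: branches {R1, R2, R4, R5, V1} → V_2 = 0.000
Node n3: branches {R3, R5, L1, R6, V1, I1} → V_3 = -36.50
Source currents: i(L1)=-29.63, i(V1)=-27.70

27.65 A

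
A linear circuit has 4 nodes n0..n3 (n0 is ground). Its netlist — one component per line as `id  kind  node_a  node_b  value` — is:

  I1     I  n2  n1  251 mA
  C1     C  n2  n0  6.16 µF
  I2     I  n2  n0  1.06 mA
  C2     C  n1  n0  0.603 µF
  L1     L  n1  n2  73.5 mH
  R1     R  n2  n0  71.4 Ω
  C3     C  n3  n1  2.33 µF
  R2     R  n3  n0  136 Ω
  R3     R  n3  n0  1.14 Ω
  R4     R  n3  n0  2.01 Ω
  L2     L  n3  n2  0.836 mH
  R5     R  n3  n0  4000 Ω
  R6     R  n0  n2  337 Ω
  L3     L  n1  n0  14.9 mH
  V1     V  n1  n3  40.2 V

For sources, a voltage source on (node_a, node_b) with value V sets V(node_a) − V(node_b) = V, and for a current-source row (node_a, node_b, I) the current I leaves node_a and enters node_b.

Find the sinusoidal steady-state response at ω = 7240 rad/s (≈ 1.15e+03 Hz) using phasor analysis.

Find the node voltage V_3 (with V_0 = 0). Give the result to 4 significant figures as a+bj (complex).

-0.06528+0.1569j V

Apply KCL at each of the 3 non-ground nodes and solve the resulting linear system.
Node n1: branches {I1, C2, L1, C3, L3, V1} → V_1 = 40.13+0.1569j
Node n2: branches {I1, C1, I2, L1, R1, L2, R6} → V_2 = 0.2671-1.881j
Node n3: branches {C3, R2, R3, R4, L2, R5, V1} → V_3 = -0.06528+0.1569j
Source currents: i(V1)=0.2464-0.4064j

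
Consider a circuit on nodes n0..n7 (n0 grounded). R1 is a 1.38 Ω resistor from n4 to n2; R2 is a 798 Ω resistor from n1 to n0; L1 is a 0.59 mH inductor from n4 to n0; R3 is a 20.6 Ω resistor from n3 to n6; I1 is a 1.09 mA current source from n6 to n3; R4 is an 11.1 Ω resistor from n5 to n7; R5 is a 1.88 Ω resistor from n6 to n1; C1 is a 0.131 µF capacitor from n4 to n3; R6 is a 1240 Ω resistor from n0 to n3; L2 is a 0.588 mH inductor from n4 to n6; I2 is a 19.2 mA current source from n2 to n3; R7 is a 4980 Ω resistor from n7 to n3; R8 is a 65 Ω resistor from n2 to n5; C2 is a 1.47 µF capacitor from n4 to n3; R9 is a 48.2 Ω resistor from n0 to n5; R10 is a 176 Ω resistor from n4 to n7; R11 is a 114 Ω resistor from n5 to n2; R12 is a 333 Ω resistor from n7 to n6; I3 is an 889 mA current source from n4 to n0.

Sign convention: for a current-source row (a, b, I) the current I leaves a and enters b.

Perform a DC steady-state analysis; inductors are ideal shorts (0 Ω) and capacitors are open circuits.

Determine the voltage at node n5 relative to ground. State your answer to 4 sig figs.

-0.01043 V

Element admittances at DC:
  Y(R1) = 0.7246 S between n4,n2
  Y(R2) = 0.001253 S between n1,n0
  L1: short n4↔n0 (DC inductor)
  Y(R3) = 0.04854 S between n3,n6
  I1: injects 0.00109 A into n3 (from n6)
  Y(R4) = 0.09009 S between n5,n7
  Y(R5) = 0.5319 S between n6,n1
  Y(C1) = 0.000 S between n4,n3
  Y(R6) = 0.0008065 S between n0,n3
  L2: short n4↔n6 (DC inductor)
  I2: injects 0.0192 A into n3 (from n2)
  Y(R7) = 0.0002008 S between n7,n3
  Y(R8) = 0.01538 S between n2,n5
  Y(C2) = 0.000 S between n4,n3
  Y(R9) = 0.02075 S between n0,n5
  Y(R10) = 0.005682 S between n4,n7
  Y(R11) = 0.008772 S between n5,n2
  Y(R12) = 0.003003 S between n7,n6
  I3: injects 0.889 A into n0 (from n4)
Assemble and solve the 9×9 MNA system:
  V(n1)=0.000  V(n2)=-0.02598  V(n3)=0.4094  V(n4)=0.000  V(n5)=-0.01043  V(n6)=0.000  V(n7)=-0.008663
  i(L1)=-0.8891  i(L2)=-0.01876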